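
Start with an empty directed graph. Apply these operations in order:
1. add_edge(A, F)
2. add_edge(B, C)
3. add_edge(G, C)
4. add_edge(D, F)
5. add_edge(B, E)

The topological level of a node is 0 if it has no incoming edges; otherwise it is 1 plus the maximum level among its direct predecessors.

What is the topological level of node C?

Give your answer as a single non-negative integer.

Answer: 1

Derivation:
Op 1: add_edge(A, F). Edges now: 1
Op 2: add_edge(B, C). Edges now: 2
Op 3: add_edge(G, C). Edges now: 3
Op 4: add_edge(D, F). Edges now: 4
Op 5: add_edge(B, E). Edges now: 5
Compute levels (Kahn BFS):
  sources (in-degree 0): A, B, D, G
  process A: level=0
    A->F: in-degree(F)=1, level(F)>=1
  process B: level=0
    B->C: in-degree(C)=1, level(C)>=1
    B->E: in-degree(E)=0, level(E)=1, enqueue
  process D: level=0
    D->F: in-degree(F)=0, level(F)=1, enqueue
  process G: level=0
    G->C: in-degree(C)=0, level(C)=1, enqueue
  process E: level=1
  process F: level=1
  process C: level=1
All levels: A:0, B:0, C:1, D:0, E:1, F:1, G:0
level(C) = 1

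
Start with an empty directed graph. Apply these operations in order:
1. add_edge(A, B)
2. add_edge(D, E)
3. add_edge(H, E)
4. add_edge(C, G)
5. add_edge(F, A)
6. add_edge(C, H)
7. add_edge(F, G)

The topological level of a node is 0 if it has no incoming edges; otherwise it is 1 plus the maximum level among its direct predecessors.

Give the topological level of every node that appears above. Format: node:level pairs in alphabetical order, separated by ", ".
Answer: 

Op 1: add_edge(A, B). Edges now: 1
Op 2: add_edge(D, E). Edges now: 2
Op 3: add_edge(H, E). Edges now: 3
Op 4: add_edge(C, G). Edges now: 4
Op 5: add_edge(F, A). Edges now: 5
Op 6: add_edge(C, H). Edges now: 6
Op 7: add_edge(F, G). Edges now: 7
Compute levels (Kahn BFS):
  sources (in-degree 0): C, D, F
  process C: level=0
    C->G: in-degree(G)=1, level(G)>=1
    C->H: in-degree(H)=0, level(H)=1, enqueue
  process D: level=0
    D->E: in-degree(E)=1, level(E)>=1
  process F: level=0
    F->A: in-degree(A)=0, level(A)=1, enqueue
    F->G: in-degree(G)=0, level(G)=1, enqueue
  process H: level=1
    H->E: in-degree(E)=0, level(E)=2, enqueue
  process A: level=1
    A->B: in-degree(B)=0, level(B)=2, enqueue
  process G: level=1
  process E: level=2
  process B: level=2
All levels: A:1, B:2, C:0, D:0, E:2, F:0, G:1, H:1

Answer: A:1, B:2, C:0, D:0, E:2, F:0, G:1, H:1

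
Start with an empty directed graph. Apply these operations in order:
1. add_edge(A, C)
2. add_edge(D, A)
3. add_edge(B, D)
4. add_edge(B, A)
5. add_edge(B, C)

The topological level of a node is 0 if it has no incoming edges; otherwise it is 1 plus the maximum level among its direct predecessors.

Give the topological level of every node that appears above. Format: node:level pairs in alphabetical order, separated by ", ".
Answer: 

Answer: A:2, B:0, C:3, D:1

Derivation:
Op 1: add_edge(A, C). Edges now: 1
Op 2: add_edge(D, A). Edges now: 2
Op 3: add_edge(B, D). Edges now: 3
Op 4: add_edge(B, A). Edges now: 4
Op 5: add_edge(B, C). Edges now: 5
Compute levels (Kahn BFS):
  sources (in-degree 0): B
  process B: level=0
    B->A: in-degree(A)=1, level(A)>=1
    B->C: in-degree(C)=1, level(C)>=1
    B->D: in-degree(D)=0, level(D)=1, enqueue
  process D: level=1
    D->A: in-degree(A)=0, level(A)=2, enqueue
  process A: level=2
    A->C: in-degree(C)=0, level(C)=3, enqueue
  process C: level=3
All levels: A:2, B:0, C:3, D:1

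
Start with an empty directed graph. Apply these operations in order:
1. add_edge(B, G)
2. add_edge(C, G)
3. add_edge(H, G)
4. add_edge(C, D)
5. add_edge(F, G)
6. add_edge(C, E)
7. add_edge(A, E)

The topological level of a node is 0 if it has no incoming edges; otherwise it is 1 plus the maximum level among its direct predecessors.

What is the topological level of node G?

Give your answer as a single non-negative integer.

Answer: 1

Derivation:
Op 1: add_edge(B, G). Edges now: 1
Op 2: add_edge(C, G). Edges now: 2
Op 3: add_edge(H, G). Edges now: 3
Op 4: add_edge(C, D). Edges now: 4
Op 5: add_edge(F, G). Edges now: 5
Op 6: add_edge(C, E). Edges now: 6
Op 7: add_edge(A, E). Edges now: 7
Compute levels (Kahn BFS):
  sources (in-degree 0): A, B, C, F, H
  process A: level=0
    A->E: in-degree(E)=1, level(E)>=1
  process B: level=0
    B->G: in-degree(G)=3, level(G)>=1
  process C: level=0
    C->D: in-degree(D)=0, level(D)=1, enqueue
    C->E: in-degree(E)=0, level(E)=1, enqueue
    C->G: in-degree(G)=2, level(G)>=1
  process F: level=0
    F->G: in-degree(G)=1, level(G)>=1
  process H: level=0
    H->G: in-degree(G)=0, level(G)=1, enqueue
  process D: level=1
  process E: level=1
  process G: level=1
All levels: A:0, B:0, C:0, D:1, E:1, F:0, G:1, H:0
level(G) = 1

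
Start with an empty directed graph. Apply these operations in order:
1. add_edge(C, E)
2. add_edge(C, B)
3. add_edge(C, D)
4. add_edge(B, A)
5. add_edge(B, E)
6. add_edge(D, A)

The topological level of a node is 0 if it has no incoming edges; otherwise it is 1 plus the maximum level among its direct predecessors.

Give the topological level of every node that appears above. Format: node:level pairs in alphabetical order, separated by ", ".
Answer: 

Answer: A:2, B:1, C:0, D:1, E:2

Derivation:
Op 1: add_edge(C, E). Edges now: 1
Op 2: add_edge(C, B). Edges now: 2
Op 3: add_edge(C, D). Edges now: 3
Op 4: add_edge(B, A). Edges now: 4
Op 5: add_edge(B, E). Edges now: 5
Op 6: add_edge(D, A). Edges now: 6
Compute levels (Kahn BFS):
  sources (in-degree 0): C
  process C: level=0
    C->B: in-degree(B)=0, level(B)=1, enqueue
    C->D: in-degree(D)=0, level(D)=1, enqueue
    C->E: in-degree(E)=1, level(E)>=1
  process B: level=1
    B->A: in-degree(A)=1, level(A)>=2
    B->E: in-degree(E)=0, level(E)=2, enqueue
  process D: level=1
    D->A: in-degree(A)=0, level(A)=2, enqueue
  process E: level=2
  process A: level=2
All levels: A:2, B:1, C:0, D:1, E:2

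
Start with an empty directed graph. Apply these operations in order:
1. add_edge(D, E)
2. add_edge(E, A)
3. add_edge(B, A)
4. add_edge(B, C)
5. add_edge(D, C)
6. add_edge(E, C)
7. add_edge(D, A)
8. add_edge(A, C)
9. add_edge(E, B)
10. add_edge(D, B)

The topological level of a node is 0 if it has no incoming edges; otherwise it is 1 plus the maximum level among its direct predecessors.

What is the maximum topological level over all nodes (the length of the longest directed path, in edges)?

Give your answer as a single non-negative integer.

Answer: 4

Derivation:
Op 1: add_edge(D, E). Edges now: 1
Op 2: add_edge(E, A). Edges now: 2
Op 3: add_edge(B, A). Edges now: 3
Op 4: add_edge(B, C). Edges now: 4
Op 5: add_edge(D, C). Edges now: 5
Op 6: add_edge(E, C). Edges now: 6
Op 7: add_edge(D, A). Edges now: 7
Op 8: add_edge(A, C). Edges now: 8
Op 9: add_edge(E, B). Edges now: 9
Op 10: add_edge(D, B). Edges now: 10
Compute levels (Kahn BFS):
  sources (in-degree 0): D
  process D: level=0
    D->A: in-degree(A)=2, level(A)>=1
    D->B: in-degree(B)=1, level(B)>=1
    D->C: in-degree(C)=3, level(C)>=1
    D->E: in-degree(E)=0, level(E)=1, enqueue
  process E: level=1
    E->A: in-degree(A)=1, level(A)>=2
    E->B: in-degree(B)=0, level(B)=2, enqueue
    E->C: in-degree(C)=2, level(C)>=2
  process B: level=2
    B->A: in-degree(A)=0, level(A)=3, enqueue
    B->C: in-degree(C)=1, level(C)>=3
  process A: level=3
    A->C: in-degree(C)=0, level(C)=4, enqueue
  process C: level=4
All levels: A:3, B:2, C:4, D:0, E:1
max level = 4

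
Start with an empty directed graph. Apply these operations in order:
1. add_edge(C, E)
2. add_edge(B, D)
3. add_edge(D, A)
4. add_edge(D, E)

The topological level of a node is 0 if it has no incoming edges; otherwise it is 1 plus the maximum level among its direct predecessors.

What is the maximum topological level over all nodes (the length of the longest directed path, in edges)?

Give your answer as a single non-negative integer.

Op 1: add_edge(C, E). Edges now: 1
Op 2: add_edge(B, D). Edges now: 2
Op 3: add_edge(D, A). Edges now: 3
Op 4: add_edge(D, E). Edges now: 4
Compute levels (Kahn BFS):
  sources (in-degree 0): B, C
  process B: level=0
    B->D: in-degree(D)=0, level(D)=1, enqueue
  process C: level=0
    C->E: in-degree(E)=1, level(E)>=1
  process D: level=1
    D->A: in-degree(A)=0, level(A)=2, enqueue
    D->E: in-degree(E)=0, level(E)=2, enqueue
  process A: level=2
  process E: level=2
All levels: A:2, B:0, C:0, D:1, E:2
max level = 2

Answer: 2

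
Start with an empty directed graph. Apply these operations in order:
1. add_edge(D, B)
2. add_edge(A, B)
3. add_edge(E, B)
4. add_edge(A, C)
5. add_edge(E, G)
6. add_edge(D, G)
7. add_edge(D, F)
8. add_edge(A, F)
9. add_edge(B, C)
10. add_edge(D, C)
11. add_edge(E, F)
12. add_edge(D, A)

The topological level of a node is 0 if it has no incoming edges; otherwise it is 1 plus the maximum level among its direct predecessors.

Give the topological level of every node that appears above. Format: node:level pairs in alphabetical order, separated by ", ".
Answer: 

Op 1: add_edge(D, B). Edges now: 1
Op 2: add_edge(A, B). Edges now: 2
Op 3: add_edge(E, B). Edges now: 3
Op 4: add_edge(A, C). Edges now: 4
Op 5: add_edge(E, G). Edges now: 5
Op 6: add_edge(D, G). Edges now: 6
Op 7: add_edge(D, F). Edges now: 7
Op 8: add_edge(A, F). Edges now: 8
Op 9: add_edge(B, C). Edges now: 9
Op 10: add_edge(D, C). Edges now: 10
Op 11: add_edge(E, F). Edges now: 11
Op 12: add_edge(D, A). Edges now: 12
Compute levels (Kahn BFS):
  sources (in-degree 0): D, E
  process D: level=0
    D->A: in-degree(A)=0, level(A)=1, enqueue
    D->B: in-degree(B)=2, level(B)>=1
    D->C: in-degree(C)=2, level(C)>=1
    D->F: in-degree(F)=2, level(F)>=1
    D->G: in-degree(G)=1, level(G)>=1
  process E: level=0
    E->B: in-degree(B)=1, level(B)>=1
    E->F: in-degree(F)=1, level(F)>=1
    E->G: in-degree(G)=0, level(G)=1, enqueue
  process A: level=1
    A->B: in-degree(B)=0, level(B)=2, enqueue
    A->C: in-degree(C)=1, level(C)>=2
    A->F: in-degree(F)=0, level(F)=2, enqueue
  process G: level=1
  process B: level=2
    B->C: in-degree(C)=0, level(C)=3, enqueue
  process F: level=2
  process C: level=3
All levels: A:1, B:2, C:3, D:0, E:0, F:2, G:1

Answer: A:1, B:2, C:3, D:0, E:0, F:2, G:1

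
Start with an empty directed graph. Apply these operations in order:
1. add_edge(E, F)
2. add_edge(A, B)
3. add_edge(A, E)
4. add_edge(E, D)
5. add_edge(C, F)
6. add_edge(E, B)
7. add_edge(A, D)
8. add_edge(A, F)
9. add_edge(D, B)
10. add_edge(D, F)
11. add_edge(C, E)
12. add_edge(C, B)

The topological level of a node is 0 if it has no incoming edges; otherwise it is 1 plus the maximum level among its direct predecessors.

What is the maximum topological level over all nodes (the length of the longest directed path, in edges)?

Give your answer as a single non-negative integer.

Answer: 3

Derivation:
Op 1: add_edge(E, F). Edges now: 1
Op 2: add_edge(A, B). Edges now: 2
Op 3: add_edge(A, E). Edges now: 3
Op 4: add_edge(E, D). Edges now: 4
Op 5: add_edge(C, F). Edges now: 5
Op 6: add_edge(E, B). Edges now: 6
Op 7: add_edge(A, D). Edges now: 7
Op 8: add_edge(A, F). Edges now: 8
Op 9: add_edge(D, B). Edges now: 9
Op 10: add_edge(D, F). Edges now: 10
Op 11: add_edge(C, E). Edges now: 11
Op 12: add_edge(C, B). Edges now: 12
Compute levels (Kahn BFS):
  sources (in-degree 0): A, C
  process A: level=0
    A->B: in-degree(B)=3, level(B)>=1
    A->D: in-degree(D)=1, level(D)>=1
    A->E: in-degree(E)=1, level(E)>=1
    A->F: in-degree(F)=3, level(F)>=1
  process C: level=0
    C->B: in-degree(B)=2, level(B)>=1
    C->E: in-degree(E)=0, level(E)=1, enqueue
    C->F: in-degree(F)=2, level(F)>=1
  process E: level=1
    E->B: in-degree(B)=1, level(B)>=2
    E->D: in-degree(D)=0, level(D)=2, enqueue
    E->F: in-degree(F)=1, level(F)>=2
  process D: level=2
    D->B: in-degree(B)=0, level(B)=3, enqueue
    D->F: in-degree(F)=0, level(F)=3, enqueue
  process B: level=3
  process F: level=3
All levels: A:0, B:3, C:0, D:2, E:1, F:3
max level = 3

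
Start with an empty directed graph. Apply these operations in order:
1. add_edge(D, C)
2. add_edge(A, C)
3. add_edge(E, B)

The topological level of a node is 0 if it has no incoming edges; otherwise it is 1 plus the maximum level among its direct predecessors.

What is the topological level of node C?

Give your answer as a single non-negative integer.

Answer: 1

Derivation:
Op 1: add_edge(D, C). Edges now: 1
Op 2: add_edge(A, C). Edges now: 2
Op 3: add_edge(E, B). Edges now: 3
Compute levels (Kahn BFS):
  sources (in-degree 0): A, D, E
  process A: level=0
    A->C: in-degree(C)=1, level(C)>=1
  process D: level=0
    D->C: in-degree(C)=0, level(C)=1, enqueue
  process E: level=0
    E->B: in-degree(B)=0, level(B)=1, enqueue
  process C: level=1
  process B: level=1
All levels: A:0, B:1, C:1, D:0, E:0
level(C) = 1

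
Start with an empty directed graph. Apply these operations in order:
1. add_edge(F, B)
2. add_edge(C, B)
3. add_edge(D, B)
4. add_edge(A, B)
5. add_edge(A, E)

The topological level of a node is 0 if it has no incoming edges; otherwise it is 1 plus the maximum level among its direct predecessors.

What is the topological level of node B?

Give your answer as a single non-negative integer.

Op 1: add_edge(F, B). Edges now: 1
Op 2: add_edge(C, B). Edges now: 2
Op 3: add_edge(D, B). Edges now: 3
Op 4: add_edge(A, B). Edges now: 4
Op 5: add_edge(A, E). Edges now: 5
Compute levels (Kahn BFS):
  sources (in-degree 0): A, C, D, F
  process A: level=0
    A->B: in-degree(B)=3, level(B)>=1
    A->E: in-degree(E)=0, level(E)=1, enqueue
  process C: level=0
    C->B: in-degree(B)=2, level(B)>=1
  process D: level=0
    D->B: in-degree(B)=1, level(B)>=1
  process F: level=0
    F->B: in-degree(B)=0, level(B)=1, enqueue
  process E: level=1
  process B: level=1
All levels: A:0, B:1, C:0, D:0, E:1, F:0
level(B) = 1

Answer: 1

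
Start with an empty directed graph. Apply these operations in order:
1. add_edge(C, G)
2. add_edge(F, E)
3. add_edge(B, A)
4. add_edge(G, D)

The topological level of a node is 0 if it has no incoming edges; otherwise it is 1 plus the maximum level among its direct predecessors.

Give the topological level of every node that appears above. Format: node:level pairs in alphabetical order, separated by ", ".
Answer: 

Op 1: add_edge(C, G). Edges now: 1
Op 2: add_edge(F, E). Edges now: 2
Op 3: add_edge(B, A). Edges now: 3
Op 4: add_edge(G, D). Edges now: 4
Compute levels (Kahn BFS):
  sources (in-degree 0): B, C, F
  process B: level=0
    B->A: in-degree(A)=0, level(A)=1, enqueue
  process C: level=0
    C->G: in-degree(G)=0, level(G)=1, enqueue
  process F: level=0
    F->E: in-degree(E)=0, level(E)=1, enqueue
  process A: level=1
  process G: level=1
    G->D: in-degree(D)=0, level(D)=2, enqueue
  process E: level=1
  process D: level=2
All levels: A:1, B:0, C:0, D:2, E:1, F:0, G:1

Answer: A:1, B:0, C:0, D:2, E:1, F:0, G:1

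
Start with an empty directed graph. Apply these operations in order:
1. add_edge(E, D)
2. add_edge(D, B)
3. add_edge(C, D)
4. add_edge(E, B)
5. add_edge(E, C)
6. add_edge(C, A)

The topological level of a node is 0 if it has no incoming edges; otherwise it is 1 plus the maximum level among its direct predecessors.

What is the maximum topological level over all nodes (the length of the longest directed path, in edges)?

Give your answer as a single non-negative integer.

Answer: 3

Derivation:
Op 1: add_edge(E, D). Edges now: 1
Op 2: add_edge(D, B). Edges now: 2
Op 3: add_edge(C, D). Edges now: 3
Op 4: add_edge(E, B). Edges now: 4
Op 5: add_edge(E, C). Edges now: 5
Op 6: add_edge(C, A). Edges now: 6
Compute levels (Kahn BFS):
  sources (in-degree 0): E
  process E: level=0
    E->B: in-degree(B)=1, level(B)>=1
    E->C: in-degree(C)=0, level(C)=1, enqueue
    E->D: in-degree(D)=1, level(D)>=1
  process C: level=1
    C->A: in-degree(A)=0, level(A)=2, enqueue
    C->D: in-degree(D)=0, level(D)=2, enqueue
  process A: level=2
  process D: level=2
    D->B: in-degree(B)=0, level(B)=3, enqueue
  process B: level=3
All levels: A:2, B:3, C:1, D:2, E:0
max level = 3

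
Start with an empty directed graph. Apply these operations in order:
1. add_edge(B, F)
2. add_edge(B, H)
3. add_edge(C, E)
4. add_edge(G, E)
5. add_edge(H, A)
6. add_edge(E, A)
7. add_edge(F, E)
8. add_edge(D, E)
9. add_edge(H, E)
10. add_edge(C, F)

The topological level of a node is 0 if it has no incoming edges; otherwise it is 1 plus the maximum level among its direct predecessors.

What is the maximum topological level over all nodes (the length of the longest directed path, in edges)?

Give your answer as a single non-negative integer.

Answer: 3

Derivation:
Op 1: add_edge(B, F). Edges now: 1
Op 2: add_edge(B, H). Edges now: 2
Op 3: add_edge(C, E). Edges now: 3
Op 4: add_edge(G, E). Edges now: 4
Op 5: add_edge(H, A). Edges now: 5
Op 6: add_edge(E, A). Edges now: 6
Op 7: add_edge(F, E). Edges now: 7
Op 8: add_edge(D, E). Edges now: 8
Op 9: add_edge(H, E). Edges now: 9
Op 10: add_edge(C, F). Edges now: 10
Compute levels (Kahn BFS):
  sources (in-degree 0): B, C, D, G
  process B: level=0
    B->F: in-degree(F)=1, level(F)>=1
    B->H: in-degree(H)=0, level(H)=1, enqueue
  process C: level=0
    C->E: in-degree(E)=4, level(E)>=1
    C->F: in-degree(F)=0, level(F)=1, enqueue
  process D: level=0
    D->E: in-degree(E)=3, level(E)>=1
  process G: level=0
    G->E: in-degree(E)=2, level(E)>=1
  process H: level=1
    H->A: in-degree(A)=1, level(A)>=2
    H->E: in-degree(E)=1, level(E)>=2
  process F: level=1
    F->E: in-degree(E)=0, level(E)=2, enqueue
  process E: level=2
    E->A: in-degree(A)=0, level(A)=3, enqueue
  process A: level=3
All levels: A:3, B:0, C:0, D:0, E:2, F:1, G:0, H:1
max level = 3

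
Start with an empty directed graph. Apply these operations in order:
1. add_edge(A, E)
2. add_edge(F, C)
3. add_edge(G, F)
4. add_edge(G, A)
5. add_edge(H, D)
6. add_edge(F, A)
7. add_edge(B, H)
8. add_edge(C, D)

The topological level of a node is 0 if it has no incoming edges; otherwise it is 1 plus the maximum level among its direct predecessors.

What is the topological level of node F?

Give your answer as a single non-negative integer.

Op 1: add_edge(A, E). Edges now: 1
Op 2: add_edge(F, C). Edges now: 2
Op 3: add_edge(G, F). Edges now: 3
Op 4: add_edge(G, A). Edges now: 4
Op 5: add_edge(H, D). Edges now: 5
Op 6: add_edge(F, A). Edges now: 6
Op 7: add_edge(B, H). Edges now: 7
Op 8: add_edge(C, D). Edges now: 8
Compute levels (Kahn BFS):
  sources (in-degree 0): B, G
  process B: level=0
    B->H: in-degree(H)=0, level(H)=1, enqueue
  process G: level=0
    G->A: in-degree(A)=1, level(A)>=1
    G->F: in-degree(F)=0, level(F)=1, enqueue
  process H: level=1
    H->D: in-degree(D)=1, level(D)>=2
  process F: level=1
    F->A: in-degree(A)=0, level(A)=2, enqueue
    F->C: in-degree(C)=0, level(C)=2, enqueue
  process A: level=2
    A->E: in-degree(E)=0, level(E)=3, enqueue
  process C: level=2
    C->D: in-degree(D)=0, level(D)=3, enqueue
  process E: level=3
  process D: level=3
All levels: A:2, B:0, C:2, D:3, E:3, F:1, G:0, H:1
level(F) = 1

Answer: 1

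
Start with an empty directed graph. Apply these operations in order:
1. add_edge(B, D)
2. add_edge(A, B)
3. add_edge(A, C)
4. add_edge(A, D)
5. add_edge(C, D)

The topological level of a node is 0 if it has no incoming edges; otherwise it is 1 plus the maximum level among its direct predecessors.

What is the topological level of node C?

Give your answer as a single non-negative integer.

Op 1: add_edge(B, D). Edges now: 1
Op 2: add_edge(A, B). Edges now: 2
Op 3: add_edge(A, C). Edges now: 3
Op 4: add_edge(A, D). Edges now: 4
Op 5: add_edge(C, D). Edges now: 5
Compute levels (Kahn BFS):
  sources (in-degree 0): A
  process A: level=0
    A->B: in-degree(B)=0, level(B)=1, enqueue
    A->C: in-degree(C)=0, level(C)=1, enqueue
    A->D: in-degree(D)=2, level(D)>=1
  process B: level=1
    B->D: in-degree(D)=1, level(D)>=2
  process C: level=1
    C->D: in-degree(D)=0, level(D)=2, enqueue
  process D: level=2
All levels: A:0, B:1, C:1, D:2
level(C) = 1

Answer: 1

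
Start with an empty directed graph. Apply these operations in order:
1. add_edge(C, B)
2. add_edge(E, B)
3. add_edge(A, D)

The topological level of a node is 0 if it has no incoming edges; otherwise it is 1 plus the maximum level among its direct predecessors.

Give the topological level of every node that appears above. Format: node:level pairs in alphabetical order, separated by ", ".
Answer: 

Answer: A:0, B:1, C:0, D:1, E:0

Derivation:
Op 1: add_edge(C, B). Edges now: 1
Op 2: add_edge(E, B). Edges now: 2
Op 3: add_edge(A, D). Edges now: 3
Compute levels (Kahn BFS):
  sources (in-degree 0): A, C, E
  process A: level=0
    A->D: in-degree(D)=0, level(D)=1, enqueue
  process C: level=0
    C->B: in-degree(B)=1, level(B)>=1
  process E: level=0
    E->B: in-degree(B)=0, level(B)=1, enqueue
  process D: level=1
  process B: level=1
All levels: A:0, B:1, C:0, D:1, E:0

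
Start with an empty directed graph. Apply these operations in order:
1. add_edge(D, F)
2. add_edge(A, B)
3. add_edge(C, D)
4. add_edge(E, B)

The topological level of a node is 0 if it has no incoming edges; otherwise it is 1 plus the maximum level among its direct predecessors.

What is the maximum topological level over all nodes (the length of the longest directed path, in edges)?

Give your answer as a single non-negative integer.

Answer: 2

Derivation:
Op 1: add_edge(D, F). Edges now: 1
Op 2: add_edge(A, B). Edges now: 2
Op 3: add_edge(C, D). Edges now: 3
Op 4: add_edge(E, B). Edges now: 4
Compute levels (Kahn BFS):
  sources (in-degree 0): A, C, E
  process A: level=0
    A->B: in-degree(B)=1, level(B)>=1
  process C: level=0
    C->D: in-degree(D)=0, level(D)=1, enqueue
  process E: level=0
    E->B: in-degree(B)=0, level(B)=1, enqueue
  process D: level=1
    D->F: in-degree(F)=0, level(F)=2, enqueue
  process B: level=1
  process F: level=2
All levels: A:0, B:1, C:0, D:1, E:0, F:2
max level = 2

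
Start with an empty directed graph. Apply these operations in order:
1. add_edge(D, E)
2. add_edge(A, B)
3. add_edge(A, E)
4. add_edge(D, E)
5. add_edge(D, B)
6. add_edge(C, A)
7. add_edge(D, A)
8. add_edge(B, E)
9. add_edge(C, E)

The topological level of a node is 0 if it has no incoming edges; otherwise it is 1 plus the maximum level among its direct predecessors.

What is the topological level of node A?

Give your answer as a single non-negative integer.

Answer: 1

Derivation:
Op 1: add_edge(D, E). Edges now: 1
Op 2: add_edge(A, B). Edges now: 2
Op 3: add_edge(A, E). Edges now: 3
Op 4: add_edge(D, E) (duplicate, no change). Edges now: 3
Op 5: add_edge(D, B). Edges now: 4
Op 6: add_edge(C, A). Edges now: 5
Op 7: add_edge(D, A). Edges now: 6
Op 8: add_edge(B, E). Edges now: 7
Op 9: add_edge(C, E). Edges now: 8
Compute levels (Kahn BFS):
  sources (in-degree 0): C, D
  process C: level=0
    C->A: in-degree(A)=1, level(A)>=1
    C->E: in-degree(E)=3, level(E)>=1
  process D: level=0
    D->A: in-degree(A)=0, level(A)=1, enqueue
    D->B: in-degree(B)=1, level(B)>=1
    D->E: in-degree(E)=2, level(E)>=1
  process A: level=1
    A->B: in-degree(B)=0, level(B)=2, enqueue
    A->E: in-degree(E)=1, level(E)>=2
  process B: level=2
    B->E: in-degree(E)=0, level(E)=3, enqueue
  process E: level=3
All levels: A:1, B:2, C:0, D:0, E:3
level(A) = 1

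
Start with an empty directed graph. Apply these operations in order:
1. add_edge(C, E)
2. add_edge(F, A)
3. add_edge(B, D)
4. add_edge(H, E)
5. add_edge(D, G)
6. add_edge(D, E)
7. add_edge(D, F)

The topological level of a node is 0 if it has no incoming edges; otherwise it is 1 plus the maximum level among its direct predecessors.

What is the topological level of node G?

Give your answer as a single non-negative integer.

Op 1: add_edge(C, E). Edges now: 1
Op 2: add_edge(F, A). Edges now: 2
Op 3: add_edge(B, D). Edges now: 3
Op 4: add_edge(H, E). Edges now: 4
Op 5: add_edge(D, G). Edges now: 5
Op 6: add_edge(D, E). Edges now: 6
Op 7: add_edge(D, F). Edges now: 7
Compute levels (Kahn BFS):
  sources (in-degree 0): B, C, H
  process B: level=0
    B->D: in-degree(D)=0, level(D)=1, enqueue
  process C: level=0
    C->E: in-degree(E)=2, level(E)>=1
  process H: level=0
    H->E: in-degree(E)=1, level(E)>=1
  process D: level=1
    D->E: in-degree(E)=0, level(E)=2, enqueue
    D->F: in-degree(F)=0, level(F)=2, enqueue
    D->G: in-degree(G)=0, level(G)=2, enqueue
  process E: level=2
  process F: level=2
    F->A: in-degree(A)=0, level(A)=3, enqueue
  process G: level=2
  process A: level=3
All levels: A:3, B:0, C:0, D:1, E:2, F:2, G:2, H:0
level(G) = 2

Answer: 2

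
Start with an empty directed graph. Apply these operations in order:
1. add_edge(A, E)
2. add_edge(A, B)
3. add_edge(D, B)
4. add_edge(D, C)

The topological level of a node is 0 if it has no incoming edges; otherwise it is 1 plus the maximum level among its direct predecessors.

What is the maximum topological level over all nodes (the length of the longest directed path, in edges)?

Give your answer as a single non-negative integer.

Answer: 1

Derivation:
Op 1: add_edge(A, E). Edges now: 1
Op 2: add_edge(A, B). Edges now: 2
Op 3: add_edge(D, B). Edges now: 3
Op 4: add_edge(D, C). Edges now: 4
Compute levels (Kahn BFS):
  sources (in-degree 0): A, D
  process A: level=0
    A->B: in-degree(B)=1, level(B)>=1
    A->E: in-degree(E)=0, level(E)=1, enqueue
  process D: level=0
    D->B: in-degree(B)=0, level(B)=1, enqueue
    D->C: in-degree(C)=0, level(C)=1, enqueue
  process E: level=1
  process B: level=1
  process C: level=1
All levels: A:0, B:1, C:1, D:0, E:1
max level = 1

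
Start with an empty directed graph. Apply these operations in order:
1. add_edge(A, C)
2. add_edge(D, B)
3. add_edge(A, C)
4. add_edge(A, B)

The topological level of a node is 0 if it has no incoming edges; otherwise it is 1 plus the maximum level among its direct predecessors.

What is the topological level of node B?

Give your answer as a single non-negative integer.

Answer: 1

Derivation:
Op 1: add_edge(A, C). Edges now: 1
Op 2: add_edge(D, B). Edges now: 2
Op 3: add_edge(A, C) (duplicate, no change). Edges now: 2
Op 4: add_edge(A, B). Edges now: 3
Compute levels (Kahn BFS):
  sources (in-degree 0): A, D
  process A: level=0
    A->B: in-degree(B)=1, level(B)>=1
    A->C: in-degree(C)=0, level(C)=1, enqueue
  process D: level=0
    D->B: in-degree(B)=0, level(B)=1, enqueue
  process C: level=1
  process B: level=1
All levels: A:0, B:1, C:1, D:0
level(B) = 1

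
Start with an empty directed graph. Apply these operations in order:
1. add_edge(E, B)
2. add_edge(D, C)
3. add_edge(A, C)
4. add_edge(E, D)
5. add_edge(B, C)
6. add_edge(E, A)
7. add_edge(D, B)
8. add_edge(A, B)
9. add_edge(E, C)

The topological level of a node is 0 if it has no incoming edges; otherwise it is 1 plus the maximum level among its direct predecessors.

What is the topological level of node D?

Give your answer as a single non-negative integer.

Op 1: add_edge(E, B). Edges now: 1
Op 2: add_edge(D, C). Edges now: 2
Op 3: add_edge(A, C). Edges now: 3
Op 4: add_edge(E, D). Edges now: 4
Op 5: add_edge(B, C). Edges now: 5
Op 6: add_edge(E, A). Edges now: 6
Op 7: add_edge(D, B). Edges now: 7
Op 8: add_edge(A, B). Edges now: 8
Op 9: add_edge(E, C). Edges now: 9
Compute levels (Kahn BFS):
  sources (in-degree 0): E
  process E: level=0
    E->A: in-degree(A)=0, level(A)=1, enqueue
    E->B: in-degree(B)=2, level(B)>=1
    E->C: in-degree(C)=3, level(C)>=1
    E->D: in-degree(D)=0, level(D)=1, enqueue
  process A: level=1
    A->B: in-degree(B)=1, level(B)>=2
    A->C: in-degree(C)=2, level(C)>=2
  process D: level=1
    D->B: in-degree(B)=0, level(B)=2, enqueue
    D->C: in-degree(C)=1, level(C)>=2
  process B: level=2
    B->C: in-degree(C)=0, level(C)=3, enqueue
  process C: level=3
All levels: A:1, B:2, C:3, D:1, E:0
level(D) = 1

Answer: 1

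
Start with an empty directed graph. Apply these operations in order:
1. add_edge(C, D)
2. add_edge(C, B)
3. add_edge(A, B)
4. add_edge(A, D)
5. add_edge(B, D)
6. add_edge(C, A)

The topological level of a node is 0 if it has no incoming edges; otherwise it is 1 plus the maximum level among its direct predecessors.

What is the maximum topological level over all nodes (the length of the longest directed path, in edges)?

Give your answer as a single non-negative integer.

Op 1: add_edge(C, D). Edges now: 1
Op 2: add_edge(C, B). Edges now: 2
Op 3: add_edge(A, B). Edges now: 3
Op 4: add_edge(A, D). Edges now: 4
Op 5: add_edge(B, D). Edges now: 5
Op 6: add_edge(C, A). Edges now: 6
Compute levels (Kahn BFS):
  sources (in-degree 0): C
  process C: level=0
    C->A: in-degree(A)=0, level(A)=1, enqueue
    C->B: in-degree(B)=1, level(B)>=1
    C->D: in-degree(D)=2, level(D)>=1
  process A: level=1
    A->B: in-degree(B)=0, level(B)=2, enqueue
    A->D: in-degree(D)=1, level(D)>=2
  process B: level=2
    B->D: in-degree(D)=0, level(D)=3, enqueue
  process D: level=3
All levels: A:1, B:2, C:0, D:3
max level = 3

Answer: 3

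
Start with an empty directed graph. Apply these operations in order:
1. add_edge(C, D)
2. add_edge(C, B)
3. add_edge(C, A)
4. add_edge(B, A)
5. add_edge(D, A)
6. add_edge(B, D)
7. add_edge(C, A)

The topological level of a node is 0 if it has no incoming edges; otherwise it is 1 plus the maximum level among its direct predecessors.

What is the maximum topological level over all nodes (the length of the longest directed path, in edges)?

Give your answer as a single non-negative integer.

Op 1: add_edge(C, D). Edges now: 1
Op 2: add_edge(C, B). Edges now: 2
Op 3: add_edge(C, A). Edges now: 3
Op 4: add_edge(B, A). Edges now: 4
Op 5: add_edge(D, A). Edges now: 5
Op 6: add_edge(B, D). Edges now: 6
Op 7: add_edge(C, A) (duplicate, no change). Edges now: 6
Compute levels (Kahn BFS):
  sources (in-degree 0): C
  process C: level=0
    C->A: in-degree(A)=2, level(A)>=1
    C->B: in-degree(B)=0, level(B)=1, enqueue
    C->D: in-degree(D)=1, level(D)>=1
  process B: level=1
    B->A: in-degree(A)=1, level(A)>=2
    B->D: in-degree(D)=0, level(D)=2, enqueue
  process D: level=2
    D->A: in-degree(A)=0, level(A)=3, enqueue
  process A: level=3
All levels: A:3, B:1, C:0, D:2
max level = 3

Answer: 3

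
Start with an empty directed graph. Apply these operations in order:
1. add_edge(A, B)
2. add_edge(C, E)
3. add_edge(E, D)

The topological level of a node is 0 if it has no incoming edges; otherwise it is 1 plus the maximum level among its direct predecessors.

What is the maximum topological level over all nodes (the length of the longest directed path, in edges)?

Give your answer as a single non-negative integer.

Op 1: add_edge(A, B). Edges now: 1
Op 2: add_edge(C, E). Edges now: 2
Op 3: add_edge(E, D). Edges now: 3
Compute levels (Kahn BFS):
  sources (in-degree 0): A, C
  process A: level=0
    A->B: in-degree(B)=0, level(B)=1, enqueue
  process C: level=0
    C->E: in-degree(E)=0, level(E)=1, enqueue
  process B: level=1
  process E: level=1
    E->D: in-degree(D)=0, level(D)=2, enqueue
  process D: level=2
All levels: A:0, B:1, C:0, D:2, E:1
max level = 2

Answer: 2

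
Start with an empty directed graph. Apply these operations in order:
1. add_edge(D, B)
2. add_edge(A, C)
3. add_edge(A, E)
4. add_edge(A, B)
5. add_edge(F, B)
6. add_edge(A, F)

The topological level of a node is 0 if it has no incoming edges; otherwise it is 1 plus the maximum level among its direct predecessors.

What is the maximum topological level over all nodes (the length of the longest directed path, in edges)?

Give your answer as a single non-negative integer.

Answer: 2

Derivation:
Op 1: add_edge(D, B). Edges now: 1
Op 2: add_edge(A, C). Edges now: 2
Op 3: add_edge(A, E). Edges now: 3
Op 4: add_edge(A, B). Edges now: 4
Op 5: add_edge(F, B). Edges now: 5
Op 6: add_edge(A, F). Edges now: 6
Compute levels (Kahn BFS):
  sources (in-degree 0): A, D
  process A: level=0
    A->B: in-degree(B)=2, level(B)>=1
    A->C: in-degree(C)=0, level(C)=1, enqueue
    A->E: in-degree(E)=0, level(E)=1, enqueue
    A->F: in-degree(F)=0, level(F)=1, enqueue
  process D: level=0
    D->B: in-degree(B)=1, level(B)>=1
  process C: level=1
  process E: level=1
  process F: level=1
    F->B: in-degree(B)=0, level(B)=2, enqueue
  process B: level=2
All levels: A:0, B:2, C:1, D:0, E:1, F:1
max level = 2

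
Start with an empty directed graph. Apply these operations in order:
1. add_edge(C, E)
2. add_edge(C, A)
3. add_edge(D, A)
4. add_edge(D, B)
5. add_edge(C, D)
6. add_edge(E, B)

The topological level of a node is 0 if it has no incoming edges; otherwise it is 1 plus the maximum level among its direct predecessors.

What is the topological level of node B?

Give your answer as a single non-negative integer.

Op 1: add_edge(C, E). Edges now: 1
Op 2: add_edge(C, A). Edges now: 2
Op 3: add_edge(D, A). Edges now: 3
Op 4: add_edge(D, B). Edges now: 4
Op 5: add_edge(C, D). Edges now: 5
Op 6: add_edge(E, B). Edges now: 6
Compute levels (Kahn BFS):
  sources (in-degree 0): C
  process C: level=0
    C->A: in-degree(A)=1, level(A)>=1
    C->D: in-degree(D)=0, level(D)=1, enqueue
    C->E: in-degree(E)=0, level(E)=1, enqueue
  process D: level=1
    D->A: in-degree(A)=0, level(A)=2, enqueue
    D->B: in-degree(B)=1, level(B)>=2
  process E: level=1
    E->B: in-degree(B)=0, level(B)=2, enqueue
  process A: level=2
  process B: level=2
All levels: A:2, B:2, C:0, D:1, E:1
level(B) = 2

Answer: 2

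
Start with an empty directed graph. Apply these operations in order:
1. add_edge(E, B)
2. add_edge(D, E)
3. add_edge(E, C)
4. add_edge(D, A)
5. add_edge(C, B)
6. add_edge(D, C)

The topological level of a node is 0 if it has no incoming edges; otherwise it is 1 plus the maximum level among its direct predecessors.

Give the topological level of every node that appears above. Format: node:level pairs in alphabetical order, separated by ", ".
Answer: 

Op 1: add_edge(E, B). Edges now: 1
Op 2: add_edge(D, E). Edges now: 2
Op 3: add_edge(E, C). Edges now: 3
Op 4: add_edge(D, A). Edges now: 4
Op 5: add_edge(C, B). Edges now: 5
Op 6: add_edge(D, C). Edges now: 6
Compute levels (Kahn BFS):
  sources (in-degree 0): D
  process D: level=0
    D->A: in-degree(A)=0, level(A)=1, enqueue
    D->C: in-degree(C)=1, level(C)>=1
    D->E: in-degree(E)=0, level(E)=1, enqueue
  process A: level=1
  process E: level=1
    E->B: in-degree(B)=1, level(B)>=2
    E->C: in-degree(C)=0, level(C)=2, enqueue
  process C: level=2
    C->B: in-degree(B)=0, level(B)=3, enqueue
  process B: level=3
All levels: A:1, B:3, C:2, D:0, E:1

Answer: A:1, B:3, C:2, D:0, E:1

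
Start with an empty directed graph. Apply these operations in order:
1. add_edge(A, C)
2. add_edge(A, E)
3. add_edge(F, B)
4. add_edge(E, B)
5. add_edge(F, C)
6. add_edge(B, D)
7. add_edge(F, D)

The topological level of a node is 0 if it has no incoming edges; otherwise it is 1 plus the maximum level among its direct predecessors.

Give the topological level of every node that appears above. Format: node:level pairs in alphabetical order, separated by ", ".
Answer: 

Answer: A:0, B:2, C:1, D:3, E:1, F:0

Derivation:
Op 1: add_edge(A, C). Edges now: 1
Op 2: add_edge(A, E). Edges now: 2
Op 3: add_edge(F, B). Edges now: 3
Op 4: add_edge(E, B). Edges now: 4
Op 5: add_edge(F, C). Edges now: 5
Op 6: add_edge(B, D). Edges now: 6
Op 7: add_edge(F, D). Edges now: 7
Compute levels (Kahn BFS):
  sources (in-degree 0): A, F
  process A: level=0
    A->C: in-degree(C)=1, level(C)>=1
    A->E: in-degree(E)=0, level(E)=1, enqueue
  process F: level=0
    F->B: in-degree(B)=1, level(B)>=1
    F->C: in-degree(C)=0, level(C)=1, enqueue
    F->D: in-degree(D)=1, level(D)>=1
  process E: level=1
    E->B: in-degree(B)=0, level(B)=2, enqueue
  process C: level=1
  process B: level=2
    B->D: in-degree(D)=0, level(D)=3, enqueue
  process D: level=3
All levels: A:0, B:2, C:1, D:3, E:1, F:0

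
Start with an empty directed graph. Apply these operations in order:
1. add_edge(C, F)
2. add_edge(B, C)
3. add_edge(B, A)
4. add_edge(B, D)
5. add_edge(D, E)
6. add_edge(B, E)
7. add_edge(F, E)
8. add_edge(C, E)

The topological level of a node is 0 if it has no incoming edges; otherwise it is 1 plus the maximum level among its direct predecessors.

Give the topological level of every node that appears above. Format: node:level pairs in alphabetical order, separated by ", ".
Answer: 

Op 1: add_edge(C, F). Edges now: 1
Op 2: add_edge(B, C). Edges now: 2
Op 3: add_edge(B, A). Edges now: 3
Op 4: add_edge(B, D). Edges now: 4
Op 5: add_edge(D, E). Edges now: 5
Op 6: add_edge(B, E). Edges now: 6
Op 7: add_edge(F, E). Edges now: 7
Op 8: add_edge(C, E). Edges now: 8
Compute levels (Kahn BFS):
  sources (in-degree 0): B
  process B: level=0
    B->A: in-degree(A)=0, level(A)=1, enqueue
    B->C: in-degree(C)=0, level(C)=1, enqueue
    B->D: in-degree(D)=0, level(D)=1, enqueue
    B->E: in-degree(E)=3, level(E)>=1
  process A: level=1
  process C: level=1
    C->E: in-degree(E)=2, level(E)>=2
    C->F: in-degree(F)=0, level(F)=2, enqueue
  process D: level=1
    D->E: in-degree(E)=1, level(E)>=2
  process F: level=2
    F->E: in-degree(E)=0, level(E)=3, enqueue
  process E: level=3
All levels: A:1, B:0, C:1, D:1, E:3, F:2

Answer: A:1, B:0, C:1, D:1, E:3, F:2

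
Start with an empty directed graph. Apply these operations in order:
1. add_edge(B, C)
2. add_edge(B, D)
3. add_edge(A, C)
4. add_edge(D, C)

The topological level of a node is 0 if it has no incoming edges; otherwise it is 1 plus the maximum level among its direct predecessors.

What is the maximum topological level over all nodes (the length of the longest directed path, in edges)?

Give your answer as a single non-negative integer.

Op 1: add_edge(B, C). Edges now: 1
Op 2: add_edge(B, D). Edges now: 2
Op 3: add_edge(A, C). Edges now: 3
Op 4: add_edge(D, C). Edges now: 4
Compute levels (Kahn BFS):
  sources (in-degree 0): A, B
  process A: level=0
    A->C: in-degree(C)=2, level(C)>=1
  process B: level=0
    B->C: in-degree(C)=1, level(C)>=1
    B->D: in-degree(D)=0, level(D)=1, enqueue
  process D: level=1
    D->C: in-degree(C)=0, level(C)=2, enqueue
  process C: level=2
All levels: A:0, B:0, C:2, D:1
max level = 2

Answer: 2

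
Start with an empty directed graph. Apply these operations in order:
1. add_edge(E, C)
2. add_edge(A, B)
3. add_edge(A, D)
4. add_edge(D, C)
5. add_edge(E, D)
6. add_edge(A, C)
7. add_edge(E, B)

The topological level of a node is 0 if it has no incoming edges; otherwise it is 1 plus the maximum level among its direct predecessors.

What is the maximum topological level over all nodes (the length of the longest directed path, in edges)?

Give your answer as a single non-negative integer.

Answer: 2

Derivation:
Op 1: add_edge(E, C). Edges now: 1
Op 2: add_edge(A, B). Edges now: 2
Op 3: add_edge(A, D). Edges now: 3
Op 4: add_edge(D, C). Edges now: 4
Op 5: add_edge(E, D). Edges now: 5
Op 6: add_edge(A, C). Edges now: 6
Op 7: add_edge(E, B). Edges now: 7
Compute levels (Kahn BFS):
  sources (in-degree 0): A, E
  process A: level=0
    A->B: in-degree(B)=1, level(B)>=1
    A->C: in-degree(C)=2, level(C)>=1
    A->D: in-degree(D)=1, level(D)>=1
  process E: level=0
    E->B: in-degree(B)=0, level(B)=1, enqueue
    E->C: in-degree(C)=1, level(C)>=1
    E->D: in-degree(D)=0, level(D)=1, enqueue
  process B: level=1
  process D: level=1
    D->C: in-degree(C)=0, level(C)=2, enqueue
  process C: level=2
All levels: A:0, B:1, C:2, D:1, E:0
max level = 2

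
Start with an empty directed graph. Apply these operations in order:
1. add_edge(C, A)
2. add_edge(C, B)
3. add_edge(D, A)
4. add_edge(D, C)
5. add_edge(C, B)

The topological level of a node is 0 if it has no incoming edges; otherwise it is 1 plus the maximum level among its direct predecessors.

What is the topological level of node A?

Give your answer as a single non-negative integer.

Answer: 2

Derivation:
Op 1: add_edge(C, A). Edges now: 1
Op 2: add_edge(C, B). Edges now: 2
Op 3: add_edge(D, A). Edges now: 3
Op 4: add_edge(D, C). Edges now: 4
Op 5: add_edge(C, B) (duplicate, no change). Edges now: 4
Compute levels (Kahn BFS):
  sources (in-degree 0): D
  process D: level=0
    D->A: in-degree(A)=1, level(A)>=1
    D->C: in-degree(C)=0, level(C)=1, enqueue
  process C: level=1
    C->A: in-degree(A)=0, level(A)=2, enqueue
    C->B: in-degree(B)=0, level(B)=2, enqueue
  process A: level=2
  process B: level=2
All levels: A:2, B:2, C:1, D:0
level(A) = 2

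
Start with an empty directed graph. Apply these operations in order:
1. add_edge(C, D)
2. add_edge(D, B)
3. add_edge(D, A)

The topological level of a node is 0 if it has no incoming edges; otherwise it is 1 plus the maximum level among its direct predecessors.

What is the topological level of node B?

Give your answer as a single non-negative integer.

Op 1: add_edge(C, D). Edges now: 1
Op 2: add_edge(D, B). Edges now: 2
Op 3: add_edge(D, A). Edges now: 3
Compute levels (Kahn BFS):
  sources (in-degree 0): C
  process C: level=0
    C->D: in-degree(D)=0, level(D)=1, enqueue
  process D: level=1
    D->A: in-degree(A)=0, level(A)=2, enqueue
    D->B: in-degree(B)=0, level(B)=2, enqueue
  process A: level=2
  process B: level=2
All levels: A:2, B:2, C:0, D:1
level(B) = 2

Answer: 2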